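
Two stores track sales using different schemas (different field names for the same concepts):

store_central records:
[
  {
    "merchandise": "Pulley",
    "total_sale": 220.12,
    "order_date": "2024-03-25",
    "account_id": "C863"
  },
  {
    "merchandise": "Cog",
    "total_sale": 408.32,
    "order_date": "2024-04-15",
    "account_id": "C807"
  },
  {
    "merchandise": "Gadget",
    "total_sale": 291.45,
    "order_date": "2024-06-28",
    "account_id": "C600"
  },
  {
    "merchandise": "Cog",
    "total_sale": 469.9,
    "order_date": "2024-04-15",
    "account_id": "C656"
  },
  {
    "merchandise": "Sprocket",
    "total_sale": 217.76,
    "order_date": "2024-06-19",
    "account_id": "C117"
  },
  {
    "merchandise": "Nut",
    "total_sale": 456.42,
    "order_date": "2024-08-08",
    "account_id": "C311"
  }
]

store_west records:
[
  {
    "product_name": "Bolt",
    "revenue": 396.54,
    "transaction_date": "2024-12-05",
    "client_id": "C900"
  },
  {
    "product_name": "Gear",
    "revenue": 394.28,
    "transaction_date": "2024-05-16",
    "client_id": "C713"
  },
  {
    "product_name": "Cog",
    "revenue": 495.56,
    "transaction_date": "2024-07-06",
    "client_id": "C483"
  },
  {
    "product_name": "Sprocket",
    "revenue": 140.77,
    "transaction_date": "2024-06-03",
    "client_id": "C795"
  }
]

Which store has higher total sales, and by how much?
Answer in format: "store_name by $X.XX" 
store_central by $636.82

Schema mapping: "total_sale" (store_central) = "revenue" (store_west) = sale amount

Total for store_central: 2063.97
Total for store_west: 1427.15

Difference: |2063.97 - 1427.15| = 636.82
store_central has higher sales by $636.82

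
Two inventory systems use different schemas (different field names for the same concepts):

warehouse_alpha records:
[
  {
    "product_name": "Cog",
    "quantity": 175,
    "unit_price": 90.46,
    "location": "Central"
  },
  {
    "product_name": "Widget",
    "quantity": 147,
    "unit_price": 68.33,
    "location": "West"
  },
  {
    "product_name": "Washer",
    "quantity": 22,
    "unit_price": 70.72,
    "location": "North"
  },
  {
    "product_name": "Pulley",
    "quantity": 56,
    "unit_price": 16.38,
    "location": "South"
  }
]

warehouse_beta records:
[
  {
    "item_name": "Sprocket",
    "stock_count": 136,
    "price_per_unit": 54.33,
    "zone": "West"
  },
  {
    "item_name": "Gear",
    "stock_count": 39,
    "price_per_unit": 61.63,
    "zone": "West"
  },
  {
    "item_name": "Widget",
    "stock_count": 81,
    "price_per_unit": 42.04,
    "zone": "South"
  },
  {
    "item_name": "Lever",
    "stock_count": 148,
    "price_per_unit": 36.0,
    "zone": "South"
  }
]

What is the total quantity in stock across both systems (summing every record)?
804

To reconcile these schemas, identify the field holding the quantity in stock in each system:
1. In warehouse_alpha it is "quantity"
2. In warehouse_beta it is "stock_count"

From warehouse_alpha: 175 + 147 + 22 + 56 = 400
From warehouse_beta: 136 + 39 + 81 + 148 = 404

Total: 400 + 404 = 804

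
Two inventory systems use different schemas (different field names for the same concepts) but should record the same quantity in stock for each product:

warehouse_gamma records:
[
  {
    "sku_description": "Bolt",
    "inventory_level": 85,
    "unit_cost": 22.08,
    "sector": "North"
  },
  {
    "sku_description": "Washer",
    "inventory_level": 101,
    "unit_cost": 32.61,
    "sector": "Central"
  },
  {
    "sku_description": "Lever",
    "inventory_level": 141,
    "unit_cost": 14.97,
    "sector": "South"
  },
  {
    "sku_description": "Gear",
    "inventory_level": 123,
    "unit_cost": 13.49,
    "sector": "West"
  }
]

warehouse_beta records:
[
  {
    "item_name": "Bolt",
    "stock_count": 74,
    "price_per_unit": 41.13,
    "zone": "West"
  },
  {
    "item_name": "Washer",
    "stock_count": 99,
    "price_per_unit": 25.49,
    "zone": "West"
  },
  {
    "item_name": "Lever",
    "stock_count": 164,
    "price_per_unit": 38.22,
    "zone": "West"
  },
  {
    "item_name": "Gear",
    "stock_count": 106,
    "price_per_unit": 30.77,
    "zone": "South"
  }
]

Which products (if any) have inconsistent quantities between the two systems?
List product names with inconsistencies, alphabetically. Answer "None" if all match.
Bolt, Gear, Lever, Washer

Schema mappings:
- "sku_description" (warehouse_gamma) = "item_name" (warehouse_beta) = product name
- "inventory_level" (warehouse_gamma) = "stock_count" (warehouse_beta) = quantity

Comparison:
  Bolt: 85 vs 74 - MISMATCH
  Washer: 101 vs 99 - MISMATCH
  Lever: 141 vs 164 - MISMATCH
  Gear: 123 vs 106 - MISMATCH

Products with inconsistencies: Bolt, Gear, Lever, Washer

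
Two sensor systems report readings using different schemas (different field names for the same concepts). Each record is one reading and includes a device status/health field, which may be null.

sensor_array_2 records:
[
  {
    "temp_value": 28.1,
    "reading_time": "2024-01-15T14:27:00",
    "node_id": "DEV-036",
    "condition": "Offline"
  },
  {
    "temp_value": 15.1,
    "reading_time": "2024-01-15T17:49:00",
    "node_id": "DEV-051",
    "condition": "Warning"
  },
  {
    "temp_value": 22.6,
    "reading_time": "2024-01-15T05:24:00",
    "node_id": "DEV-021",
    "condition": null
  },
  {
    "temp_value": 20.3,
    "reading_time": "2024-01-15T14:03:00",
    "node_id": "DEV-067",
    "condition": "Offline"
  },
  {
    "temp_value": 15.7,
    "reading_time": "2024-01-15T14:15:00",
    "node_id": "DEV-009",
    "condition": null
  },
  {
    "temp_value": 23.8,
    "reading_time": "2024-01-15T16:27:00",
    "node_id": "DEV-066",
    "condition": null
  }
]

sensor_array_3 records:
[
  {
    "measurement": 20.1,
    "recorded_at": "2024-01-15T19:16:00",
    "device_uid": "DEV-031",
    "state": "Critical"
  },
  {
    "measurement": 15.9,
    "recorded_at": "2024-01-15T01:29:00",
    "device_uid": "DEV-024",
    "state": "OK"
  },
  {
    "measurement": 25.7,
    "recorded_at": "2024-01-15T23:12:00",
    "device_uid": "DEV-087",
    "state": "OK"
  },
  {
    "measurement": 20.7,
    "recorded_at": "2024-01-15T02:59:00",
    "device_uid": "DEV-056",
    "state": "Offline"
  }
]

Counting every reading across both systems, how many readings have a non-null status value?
7

Schema mapping: "condition" (sensor_array_2) = "state" (sensor_array_3) = status

Non-null in sensor_array_2: 3
Non-null in sensor_array_3: 4

Total non-null: 3 + 4 = 7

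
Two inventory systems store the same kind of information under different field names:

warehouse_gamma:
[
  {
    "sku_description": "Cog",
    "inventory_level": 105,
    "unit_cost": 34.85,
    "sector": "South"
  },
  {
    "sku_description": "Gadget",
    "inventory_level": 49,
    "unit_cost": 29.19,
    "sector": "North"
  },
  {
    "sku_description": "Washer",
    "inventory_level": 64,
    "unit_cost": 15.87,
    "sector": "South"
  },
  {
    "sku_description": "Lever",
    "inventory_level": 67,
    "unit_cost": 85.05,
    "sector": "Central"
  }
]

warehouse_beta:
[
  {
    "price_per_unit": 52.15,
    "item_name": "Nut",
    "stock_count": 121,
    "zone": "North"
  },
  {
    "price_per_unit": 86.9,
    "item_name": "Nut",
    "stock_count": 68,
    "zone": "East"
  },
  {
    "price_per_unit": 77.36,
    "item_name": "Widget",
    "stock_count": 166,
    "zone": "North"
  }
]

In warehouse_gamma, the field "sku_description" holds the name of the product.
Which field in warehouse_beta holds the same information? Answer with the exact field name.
item_name

In warehouse_gamma, "sku_description" holds the name of the product.
The fields in warehouse_beta are: "price_per_unit", "item_name", "stock_count", "zone".
"item_name" is the match: the name refers to the same concept and its values are product-name strings (e.g. 'Nut', 'Widget').
The other fields ("price_per_unit", "stock_count", "zone") hold different kinds of data.

So "sku_description" in warehouse_gamma corresponds to "item_name" in warehouse_beta.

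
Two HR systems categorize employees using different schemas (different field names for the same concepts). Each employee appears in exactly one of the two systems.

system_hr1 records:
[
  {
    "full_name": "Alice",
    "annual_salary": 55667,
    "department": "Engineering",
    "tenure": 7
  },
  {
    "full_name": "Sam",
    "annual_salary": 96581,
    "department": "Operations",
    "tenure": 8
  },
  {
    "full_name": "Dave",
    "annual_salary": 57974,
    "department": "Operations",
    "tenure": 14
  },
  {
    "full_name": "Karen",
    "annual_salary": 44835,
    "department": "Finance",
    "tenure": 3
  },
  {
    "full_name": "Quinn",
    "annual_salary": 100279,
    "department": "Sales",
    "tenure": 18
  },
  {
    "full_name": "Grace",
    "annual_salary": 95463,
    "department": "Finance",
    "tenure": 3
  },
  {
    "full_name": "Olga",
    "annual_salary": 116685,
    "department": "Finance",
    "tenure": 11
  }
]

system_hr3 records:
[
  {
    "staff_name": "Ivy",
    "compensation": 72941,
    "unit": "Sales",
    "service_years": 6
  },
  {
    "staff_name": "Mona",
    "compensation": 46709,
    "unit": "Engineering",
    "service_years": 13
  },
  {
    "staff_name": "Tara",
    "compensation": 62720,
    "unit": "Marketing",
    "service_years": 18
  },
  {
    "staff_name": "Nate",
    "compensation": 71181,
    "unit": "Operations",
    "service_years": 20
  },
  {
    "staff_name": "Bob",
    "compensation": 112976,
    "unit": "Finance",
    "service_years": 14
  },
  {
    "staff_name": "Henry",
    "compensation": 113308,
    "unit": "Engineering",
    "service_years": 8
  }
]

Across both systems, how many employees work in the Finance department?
4

Schema mapping: "department" (system_hr1) = "unit" (system_hr3) = department

Finance employees in system_hr1: 3
Finance employees in system_hr3: 1

Total in Finance: 3 + 1 = 4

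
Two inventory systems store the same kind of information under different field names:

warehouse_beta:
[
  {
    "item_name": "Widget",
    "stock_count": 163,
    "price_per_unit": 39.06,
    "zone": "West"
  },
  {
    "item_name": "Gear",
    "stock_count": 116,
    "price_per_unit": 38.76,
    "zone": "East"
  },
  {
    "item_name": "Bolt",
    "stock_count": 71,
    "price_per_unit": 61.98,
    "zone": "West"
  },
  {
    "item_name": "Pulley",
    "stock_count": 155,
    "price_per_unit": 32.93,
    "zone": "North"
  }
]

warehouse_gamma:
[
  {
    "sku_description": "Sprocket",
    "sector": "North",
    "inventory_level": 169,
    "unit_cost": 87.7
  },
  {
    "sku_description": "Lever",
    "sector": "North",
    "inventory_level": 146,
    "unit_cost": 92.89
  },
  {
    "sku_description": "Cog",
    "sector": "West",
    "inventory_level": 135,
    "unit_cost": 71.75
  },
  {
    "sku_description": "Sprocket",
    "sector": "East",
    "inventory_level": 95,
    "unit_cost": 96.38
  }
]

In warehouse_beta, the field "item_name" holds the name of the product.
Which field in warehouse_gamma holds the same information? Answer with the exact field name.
sku_description

In warehouse_beta, "item_name" holds the name of the product.
The fields in warehouse_gamma are: "sku_description", "sector", "inventory_level", "unit_cost".
"sku_description" is the match: the name refers to the same concept and its values are product-name strings (e.g. 'Cog', 'Lever').
The other fields ("sector", "inventory_level", "unit_cost") hold different kinds of data.

So "item_name" in warehouse_beta corresponds to "sku_description" in warehouse_gamma.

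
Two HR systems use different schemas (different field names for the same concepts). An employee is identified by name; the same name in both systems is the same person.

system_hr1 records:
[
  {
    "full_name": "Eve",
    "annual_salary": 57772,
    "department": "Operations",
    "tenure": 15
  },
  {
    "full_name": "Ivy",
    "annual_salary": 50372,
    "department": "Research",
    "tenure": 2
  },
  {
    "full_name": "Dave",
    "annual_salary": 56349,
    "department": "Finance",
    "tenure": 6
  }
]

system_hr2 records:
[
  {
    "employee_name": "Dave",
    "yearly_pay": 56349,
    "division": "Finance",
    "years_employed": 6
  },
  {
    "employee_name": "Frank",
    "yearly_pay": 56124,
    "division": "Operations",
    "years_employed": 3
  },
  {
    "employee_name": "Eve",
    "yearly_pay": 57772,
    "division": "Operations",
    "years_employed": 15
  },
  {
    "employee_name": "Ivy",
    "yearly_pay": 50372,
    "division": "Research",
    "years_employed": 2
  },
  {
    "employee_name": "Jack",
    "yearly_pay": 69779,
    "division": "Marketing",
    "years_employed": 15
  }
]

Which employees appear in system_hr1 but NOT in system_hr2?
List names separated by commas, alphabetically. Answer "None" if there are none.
None

Schema mapping: "full_name" (system_hr1) = "employee_name" (system_hr2) = employee name

Names in system_hr1: ['Dave', 'Eve', 'Ivy']
Names in system_hr2: ['Dave', 'Eve', 'Frank', 'Ivy', 'Jack']

In system_hr1 but not system_hr2: None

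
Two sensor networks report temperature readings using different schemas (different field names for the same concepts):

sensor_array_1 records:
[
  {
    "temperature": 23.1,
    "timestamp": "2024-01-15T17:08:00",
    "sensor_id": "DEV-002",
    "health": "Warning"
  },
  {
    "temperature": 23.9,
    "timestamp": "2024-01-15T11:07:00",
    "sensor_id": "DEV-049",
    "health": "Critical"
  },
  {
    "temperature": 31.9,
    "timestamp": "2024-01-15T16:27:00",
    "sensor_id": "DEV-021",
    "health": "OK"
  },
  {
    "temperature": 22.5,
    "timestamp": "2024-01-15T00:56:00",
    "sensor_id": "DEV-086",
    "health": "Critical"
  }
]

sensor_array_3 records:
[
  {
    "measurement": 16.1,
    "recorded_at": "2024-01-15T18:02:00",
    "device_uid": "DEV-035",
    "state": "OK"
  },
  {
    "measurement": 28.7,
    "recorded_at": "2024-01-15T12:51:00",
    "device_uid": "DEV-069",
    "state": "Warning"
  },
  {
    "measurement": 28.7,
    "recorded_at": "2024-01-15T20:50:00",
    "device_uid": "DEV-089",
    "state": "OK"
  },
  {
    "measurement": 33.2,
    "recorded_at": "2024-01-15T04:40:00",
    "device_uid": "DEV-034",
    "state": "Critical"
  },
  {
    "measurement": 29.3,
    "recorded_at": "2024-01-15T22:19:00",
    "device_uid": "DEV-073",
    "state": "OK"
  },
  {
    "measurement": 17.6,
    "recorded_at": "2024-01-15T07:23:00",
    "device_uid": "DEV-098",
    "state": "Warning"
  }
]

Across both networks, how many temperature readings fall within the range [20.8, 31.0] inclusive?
6

Schema mapping: "temperature" (sensor_array_1) = "measurement" (sensor_array_3) = temperature

Readings in [20.8, 31.0] from sensor_array_1: 3
Readings in [20.8, 31.0] from sensor_array_3: 3

Total count: 3 + 3 = 6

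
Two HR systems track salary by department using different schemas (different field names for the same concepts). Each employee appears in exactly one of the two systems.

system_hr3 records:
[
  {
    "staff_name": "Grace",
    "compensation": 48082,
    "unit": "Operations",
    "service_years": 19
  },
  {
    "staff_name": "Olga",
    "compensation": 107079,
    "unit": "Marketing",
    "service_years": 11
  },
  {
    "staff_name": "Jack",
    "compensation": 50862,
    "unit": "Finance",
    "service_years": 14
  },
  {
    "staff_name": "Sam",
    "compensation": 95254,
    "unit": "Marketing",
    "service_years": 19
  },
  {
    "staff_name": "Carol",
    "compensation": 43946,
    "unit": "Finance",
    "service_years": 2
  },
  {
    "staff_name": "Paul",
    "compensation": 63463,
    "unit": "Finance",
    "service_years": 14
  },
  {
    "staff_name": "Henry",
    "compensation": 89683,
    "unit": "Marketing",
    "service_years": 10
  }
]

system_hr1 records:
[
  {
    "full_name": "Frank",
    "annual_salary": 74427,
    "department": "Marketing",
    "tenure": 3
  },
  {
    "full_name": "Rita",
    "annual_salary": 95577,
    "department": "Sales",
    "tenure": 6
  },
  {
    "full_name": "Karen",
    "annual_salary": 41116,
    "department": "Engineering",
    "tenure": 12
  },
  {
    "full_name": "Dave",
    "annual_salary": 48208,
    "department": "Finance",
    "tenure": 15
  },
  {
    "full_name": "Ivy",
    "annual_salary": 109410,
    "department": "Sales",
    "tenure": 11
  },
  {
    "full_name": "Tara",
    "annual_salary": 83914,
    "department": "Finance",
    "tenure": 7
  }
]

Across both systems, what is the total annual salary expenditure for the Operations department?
48082

Schema mappings:
- "unit" (system_hr3) = "department" (system_hr1) = department
- "compensation" (system_hr3) = "annual_salary" (system_hr1) = salary

Operations salaries from system_hr3: 48082
Operations salaries from system_hr1: 0

Total: 48082 + 0 = 48082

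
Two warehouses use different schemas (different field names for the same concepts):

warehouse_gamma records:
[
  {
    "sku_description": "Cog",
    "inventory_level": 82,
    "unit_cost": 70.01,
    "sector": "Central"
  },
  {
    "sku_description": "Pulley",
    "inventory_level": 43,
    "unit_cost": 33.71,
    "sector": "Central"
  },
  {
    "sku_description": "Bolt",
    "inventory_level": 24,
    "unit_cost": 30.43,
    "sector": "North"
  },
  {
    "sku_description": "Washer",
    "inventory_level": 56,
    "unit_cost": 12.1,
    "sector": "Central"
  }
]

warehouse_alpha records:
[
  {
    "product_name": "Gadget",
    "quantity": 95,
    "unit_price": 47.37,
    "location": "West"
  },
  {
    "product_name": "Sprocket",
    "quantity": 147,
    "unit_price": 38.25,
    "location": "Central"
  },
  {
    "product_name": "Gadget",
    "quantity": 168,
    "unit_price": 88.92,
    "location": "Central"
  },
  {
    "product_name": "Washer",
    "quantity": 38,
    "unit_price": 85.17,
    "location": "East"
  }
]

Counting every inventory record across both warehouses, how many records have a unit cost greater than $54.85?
3

Schema mapping: "unit_cost" (warehouse_gamma) = "unit_price" (warehouse_alpha) = unit cost

Records > $54.85 in warehouse_gamma: 1
Records > $54.85 in warehouse_alpha: 2

Total count: 1 + 2 = 3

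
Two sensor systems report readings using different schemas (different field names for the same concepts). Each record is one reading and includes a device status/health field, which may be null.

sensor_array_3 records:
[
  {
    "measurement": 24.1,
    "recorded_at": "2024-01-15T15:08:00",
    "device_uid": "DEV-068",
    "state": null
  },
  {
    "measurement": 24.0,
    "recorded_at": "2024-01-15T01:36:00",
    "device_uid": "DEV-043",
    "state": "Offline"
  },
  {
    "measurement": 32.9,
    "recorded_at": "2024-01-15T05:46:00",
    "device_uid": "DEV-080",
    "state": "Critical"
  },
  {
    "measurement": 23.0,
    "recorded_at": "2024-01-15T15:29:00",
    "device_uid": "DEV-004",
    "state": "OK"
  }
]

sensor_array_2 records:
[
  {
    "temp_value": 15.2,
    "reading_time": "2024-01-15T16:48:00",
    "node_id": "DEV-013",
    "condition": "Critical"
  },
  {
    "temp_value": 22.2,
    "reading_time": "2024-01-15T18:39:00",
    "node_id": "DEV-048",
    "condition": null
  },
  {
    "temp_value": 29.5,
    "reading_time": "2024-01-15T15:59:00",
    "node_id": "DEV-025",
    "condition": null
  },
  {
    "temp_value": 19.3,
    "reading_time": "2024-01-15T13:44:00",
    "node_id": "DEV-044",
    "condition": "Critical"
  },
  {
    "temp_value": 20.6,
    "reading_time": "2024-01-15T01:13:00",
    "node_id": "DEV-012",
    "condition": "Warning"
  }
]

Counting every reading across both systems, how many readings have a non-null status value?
6

Schema mapping: "state" (sensor_array_3) = "condition" (sensor_array_2) = status

Non-null in sensor_array_3: 3
Non-null in sensor_array_2: 3

Total non-null: 3 + 3 = 6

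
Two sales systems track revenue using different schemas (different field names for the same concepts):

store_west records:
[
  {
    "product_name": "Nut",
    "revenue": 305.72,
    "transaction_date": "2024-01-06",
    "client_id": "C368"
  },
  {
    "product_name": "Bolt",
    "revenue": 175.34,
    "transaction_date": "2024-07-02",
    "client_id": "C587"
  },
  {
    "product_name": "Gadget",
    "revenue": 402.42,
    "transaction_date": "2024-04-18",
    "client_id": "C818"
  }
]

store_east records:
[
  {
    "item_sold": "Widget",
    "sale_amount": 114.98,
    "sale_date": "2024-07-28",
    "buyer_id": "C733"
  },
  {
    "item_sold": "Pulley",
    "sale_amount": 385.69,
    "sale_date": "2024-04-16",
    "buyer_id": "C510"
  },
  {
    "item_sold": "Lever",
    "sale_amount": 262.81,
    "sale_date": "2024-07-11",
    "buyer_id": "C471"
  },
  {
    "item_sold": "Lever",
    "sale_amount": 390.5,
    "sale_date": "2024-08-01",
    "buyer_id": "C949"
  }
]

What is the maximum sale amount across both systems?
402.42

Reconcile: "revenue" (store_west) = "sale_amount" (store_east) = sale amount

Maximum in store_west: 402.42
Maximum in store_east: 390.5

Overall maximum: max(402.42, 390.5) = 402.42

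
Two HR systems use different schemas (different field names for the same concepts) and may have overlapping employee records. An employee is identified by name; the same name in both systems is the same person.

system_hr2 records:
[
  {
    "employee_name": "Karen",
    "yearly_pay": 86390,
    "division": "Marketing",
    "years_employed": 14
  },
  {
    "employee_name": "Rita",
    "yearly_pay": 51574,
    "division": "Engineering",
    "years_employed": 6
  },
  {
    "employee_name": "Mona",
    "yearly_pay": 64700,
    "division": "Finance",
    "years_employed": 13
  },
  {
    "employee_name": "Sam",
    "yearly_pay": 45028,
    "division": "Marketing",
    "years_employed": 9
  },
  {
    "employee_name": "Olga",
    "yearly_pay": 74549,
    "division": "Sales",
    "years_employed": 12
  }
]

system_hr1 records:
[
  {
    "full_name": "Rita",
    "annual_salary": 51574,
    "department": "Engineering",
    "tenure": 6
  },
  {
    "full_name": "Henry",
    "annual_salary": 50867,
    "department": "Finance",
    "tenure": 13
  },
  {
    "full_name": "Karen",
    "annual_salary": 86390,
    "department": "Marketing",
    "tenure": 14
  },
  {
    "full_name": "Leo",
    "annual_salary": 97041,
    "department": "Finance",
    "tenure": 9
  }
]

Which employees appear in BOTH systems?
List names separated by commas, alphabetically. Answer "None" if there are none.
Karen, Rita

Schema mapping: "employee_name" (system_hr2) = "full_name" (system_hr1) = employee name

Names in system_hr2: ['Karen', 'Mona', 'Olga', 'Rita', 'Sam']
Names in system_hr1: ['Henry', 'Karen', 'Leo', 'Rita']

Intersection: ['Karen', 'Rita']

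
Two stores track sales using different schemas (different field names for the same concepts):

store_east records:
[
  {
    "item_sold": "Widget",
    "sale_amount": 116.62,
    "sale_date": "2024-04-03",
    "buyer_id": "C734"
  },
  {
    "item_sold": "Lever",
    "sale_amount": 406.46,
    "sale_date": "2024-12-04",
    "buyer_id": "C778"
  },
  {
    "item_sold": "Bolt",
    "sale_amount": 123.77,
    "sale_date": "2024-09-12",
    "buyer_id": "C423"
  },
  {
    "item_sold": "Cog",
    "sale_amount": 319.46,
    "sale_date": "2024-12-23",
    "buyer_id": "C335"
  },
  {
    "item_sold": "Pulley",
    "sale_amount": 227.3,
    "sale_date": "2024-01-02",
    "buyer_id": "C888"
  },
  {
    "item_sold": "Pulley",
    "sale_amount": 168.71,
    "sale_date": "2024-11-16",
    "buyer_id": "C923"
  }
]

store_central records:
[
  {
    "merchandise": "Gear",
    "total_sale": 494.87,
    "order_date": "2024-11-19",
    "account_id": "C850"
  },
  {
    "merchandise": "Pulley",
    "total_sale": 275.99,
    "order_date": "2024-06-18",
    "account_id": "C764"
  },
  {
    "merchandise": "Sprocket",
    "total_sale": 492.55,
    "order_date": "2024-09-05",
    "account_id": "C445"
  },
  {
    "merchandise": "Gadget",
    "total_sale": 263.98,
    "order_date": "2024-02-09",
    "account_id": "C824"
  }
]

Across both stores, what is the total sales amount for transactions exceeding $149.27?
2649.32

Schema mapping: "sale_amount" (store_east) = "total_sale" (store_central) = sale amount

Sum of sales > $149.27 in store_east: 1121.93
Sum of sales > $149.27 in store_central: 1527.39

Total: 1121.93 + 1527.39 = 2649.32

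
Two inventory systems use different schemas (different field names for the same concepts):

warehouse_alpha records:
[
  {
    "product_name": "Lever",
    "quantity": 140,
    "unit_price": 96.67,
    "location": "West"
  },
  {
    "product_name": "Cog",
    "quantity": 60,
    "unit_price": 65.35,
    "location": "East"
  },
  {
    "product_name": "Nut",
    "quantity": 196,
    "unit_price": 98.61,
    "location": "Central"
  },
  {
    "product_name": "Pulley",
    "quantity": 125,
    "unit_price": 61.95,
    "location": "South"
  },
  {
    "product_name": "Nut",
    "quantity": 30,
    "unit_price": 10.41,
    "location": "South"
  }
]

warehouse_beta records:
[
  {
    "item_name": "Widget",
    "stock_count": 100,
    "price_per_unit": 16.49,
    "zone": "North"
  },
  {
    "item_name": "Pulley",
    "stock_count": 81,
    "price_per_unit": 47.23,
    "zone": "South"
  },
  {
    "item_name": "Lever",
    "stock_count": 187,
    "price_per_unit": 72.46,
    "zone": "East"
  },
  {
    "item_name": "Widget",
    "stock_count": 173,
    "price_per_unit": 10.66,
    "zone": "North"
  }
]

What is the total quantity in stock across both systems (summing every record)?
1092

To reconcile these schemas, identify the field holding the quantity in stock in each system:
1. In warehouse_alpha it is "quantity"
2. In warehouse_beta it is "stock_count"

From warehouse_alpha: 140 + 60 + 196 + 125 + 30 = 551
From warehouse_beta: 100 + 81 + 187 + 173 = 541

Total: 551 + 541 = 1092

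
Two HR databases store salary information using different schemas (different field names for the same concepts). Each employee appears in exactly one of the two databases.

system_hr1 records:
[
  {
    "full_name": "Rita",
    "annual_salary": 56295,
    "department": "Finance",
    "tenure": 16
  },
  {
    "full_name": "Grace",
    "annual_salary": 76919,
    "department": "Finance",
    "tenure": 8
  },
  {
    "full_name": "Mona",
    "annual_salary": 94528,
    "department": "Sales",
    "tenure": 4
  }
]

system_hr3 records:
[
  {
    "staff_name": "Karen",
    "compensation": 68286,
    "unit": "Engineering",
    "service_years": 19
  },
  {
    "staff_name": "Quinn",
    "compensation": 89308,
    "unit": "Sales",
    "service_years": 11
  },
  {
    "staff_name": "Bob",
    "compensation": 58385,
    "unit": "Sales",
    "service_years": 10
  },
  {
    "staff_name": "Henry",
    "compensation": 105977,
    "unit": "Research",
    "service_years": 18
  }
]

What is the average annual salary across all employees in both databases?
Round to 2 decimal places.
78528.29

Schema mapping: "annual_salary" (system_hr1) = "compensation" (system_hr3) = annual salary

All salaries: [56295, 76919, 94528, 68286, 89308, 58385, 105977]
Sum: 549698
Count: 7
Average: 549698 / 7 = 78528.29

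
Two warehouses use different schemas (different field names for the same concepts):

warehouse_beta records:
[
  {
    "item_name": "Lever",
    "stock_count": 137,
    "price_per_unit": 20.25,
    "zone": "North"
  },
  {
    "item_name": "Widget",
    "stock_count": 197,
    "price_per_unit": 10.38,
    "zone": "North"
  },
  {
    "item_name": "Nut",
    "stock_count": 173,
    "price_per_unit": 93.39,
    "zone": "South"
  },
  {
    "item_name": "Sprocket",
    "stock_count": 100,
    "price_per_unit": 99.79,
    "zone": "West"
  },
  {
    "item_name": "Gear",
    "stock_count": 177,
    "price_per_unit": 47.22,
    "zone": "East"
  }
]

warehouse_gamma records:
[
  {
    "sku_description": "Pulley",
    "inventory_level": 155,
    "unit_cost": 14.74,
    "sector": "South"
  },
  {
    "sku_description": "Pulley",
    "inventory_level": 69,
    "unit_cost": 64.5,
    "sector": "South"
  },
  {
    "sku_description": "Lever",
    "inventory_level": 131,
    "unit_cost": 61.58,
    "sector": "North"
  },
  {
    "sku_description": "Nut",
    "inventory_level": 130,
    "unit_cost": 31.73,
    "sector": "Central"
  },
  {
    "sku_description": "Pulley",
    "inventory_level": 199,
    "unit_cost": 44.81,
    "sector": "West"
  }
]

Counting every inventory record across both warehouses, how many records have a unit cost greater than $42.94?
6

Schema mapping: "price_per_unit" (warehouse_beta) = "unit_cost" (warehouse_gamma) = unit cost

Records > $42.94 in warehouse_beta: 3
Records > $42.94 in warehouse_gamma: 3

Total count: 3 + 3 = 6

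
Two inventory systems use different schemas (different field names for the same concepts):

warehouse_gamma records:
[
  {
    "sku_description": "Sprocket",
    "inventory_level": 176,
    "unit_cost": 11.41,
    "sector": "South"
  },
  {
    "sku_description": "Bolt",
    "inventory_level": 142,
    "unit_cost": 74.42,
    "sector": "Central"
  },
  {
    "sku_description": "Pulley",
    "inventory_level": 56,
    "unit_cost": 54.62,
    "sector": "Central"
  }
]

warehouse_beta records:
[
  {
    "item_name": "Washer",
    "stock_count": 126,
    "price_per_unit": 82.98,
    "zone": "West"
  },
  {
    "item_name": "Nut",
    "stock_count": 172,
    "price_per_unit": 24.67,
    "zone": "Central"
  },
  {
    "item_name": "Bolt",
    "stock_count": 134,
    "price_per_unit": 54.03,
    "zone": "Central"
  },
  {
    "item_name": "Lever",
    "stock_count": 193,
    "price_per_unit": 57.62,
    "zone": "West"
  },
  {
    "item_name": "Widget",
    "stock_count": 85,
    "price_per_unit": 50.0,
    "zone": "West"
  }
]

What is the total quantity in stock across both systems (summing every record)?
1084

To reconcile these schemas, identify the field holding the quantity in stock in each system:
1. In warehouse_gamma it is "inventory_level"
2. In warehouse_beta it is "stock_count"

From warehouse_gamma: 176 + 142 + 56 = 374
From warehouse_beta: 126 + 172 + 134 + 193 + 85 = 710

Total: 374 + 710 = 1084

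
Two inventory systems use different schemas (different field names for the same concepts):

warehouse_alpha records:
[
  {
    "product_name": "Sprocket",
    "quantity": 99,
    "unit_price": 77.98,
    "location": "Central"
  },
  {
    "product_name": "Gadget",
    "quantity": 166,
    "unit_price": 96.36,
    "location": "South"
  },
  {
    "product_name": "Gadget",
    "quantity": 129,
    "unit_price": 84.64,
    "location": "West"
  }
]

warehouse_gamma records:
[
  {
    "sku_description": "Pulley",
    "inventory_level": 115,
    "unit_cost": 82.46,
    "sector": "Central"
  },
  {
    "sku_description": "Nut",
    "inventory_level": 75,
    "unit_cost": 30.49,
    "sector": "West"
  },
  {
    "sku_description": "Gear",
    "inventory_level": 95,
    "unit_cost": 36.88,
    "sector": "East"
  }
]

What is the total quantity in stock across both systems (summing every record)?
679

To reconcile these schemas, identify the field holding the quantity in stock in each system:
1. In warehouse_alpha it is "quantity"
2. In warehouse_gamma it is "inventory_level"

From warehouse_alpha: 99 + 166 + 129 = 394
From warehouse_gamma: 115 + 75 + 95 = 285

Total: 394 + 285 = 679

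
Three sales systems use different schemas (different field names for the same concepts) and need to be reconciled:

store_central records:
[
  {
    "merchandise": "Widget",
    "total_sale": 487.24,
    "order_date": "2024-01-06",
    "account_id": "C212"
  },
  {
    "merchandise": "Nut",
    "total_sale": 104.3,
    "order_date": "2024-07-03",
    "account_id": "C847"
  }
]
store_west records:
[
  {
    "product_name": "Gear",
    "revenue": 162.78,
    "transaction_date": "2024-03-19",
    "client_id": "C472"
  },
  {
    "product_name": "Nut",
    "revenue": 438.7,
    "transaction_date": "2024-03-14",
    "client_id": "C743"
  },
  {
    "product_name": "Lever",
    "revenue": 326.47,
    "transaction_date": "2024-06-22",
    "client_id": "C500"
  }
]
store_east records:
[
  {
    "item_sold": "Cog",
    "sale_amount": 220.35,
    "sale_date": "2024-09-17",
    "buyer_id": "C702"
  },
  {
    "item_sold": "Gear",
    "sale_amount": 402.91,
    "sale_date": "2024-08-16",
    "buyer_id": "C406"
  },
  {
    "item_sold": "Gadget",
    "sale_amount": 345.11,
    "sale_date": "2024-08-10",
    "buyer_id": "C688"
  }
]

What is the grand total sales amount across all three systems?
2487.86

Schema reconciliation - all amount fields map to sale amount:

store_central (total_sale): 591.54
store_west (revenue): 927.95
store_east (sale_amount): 968.37

Grand total: 2487.86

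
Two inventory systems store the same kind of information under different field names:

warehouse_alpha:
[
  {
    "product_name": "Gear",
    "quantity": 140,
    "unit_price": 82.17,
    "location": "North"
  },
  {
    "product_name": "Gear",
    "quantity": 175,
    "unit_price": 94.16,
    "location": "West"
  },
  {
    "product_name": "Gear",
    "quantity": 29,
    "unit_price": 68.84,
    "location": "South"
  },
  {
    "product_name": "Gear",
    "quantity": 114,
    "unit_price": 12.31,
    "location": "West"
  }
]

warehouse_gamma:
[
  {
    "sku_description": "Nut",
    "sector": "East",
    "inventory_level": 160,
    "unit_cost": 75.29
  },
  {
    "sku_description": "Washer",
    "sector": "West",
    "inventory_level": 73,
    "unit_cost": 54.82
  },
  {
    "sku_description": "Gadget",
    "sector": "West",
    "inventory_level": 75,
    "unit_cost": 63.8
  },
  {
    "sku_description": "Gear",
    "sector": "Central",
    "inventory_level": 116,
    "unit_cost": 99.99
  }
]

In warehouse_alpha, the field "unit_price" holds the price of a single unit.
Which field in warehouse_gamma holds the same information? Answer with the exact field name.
unit_cost

In warehouse_alpha, "unit_price" holds the price of a single unit.
The fields in warehouse_gamma are: "sku_description", "sector", "inventory_level", "unit_cost".
"unit_cost" is the match: the name refers to the same concept and its values are decimal currency amounts (e.g. 75.29, 54.82).
The other fields ("sku_description", "sector", "inventory_level") hold different kinds of data.

So "unit_price" in warehouse_alpha corresponds to "unit_cost" in warehouse_gamma.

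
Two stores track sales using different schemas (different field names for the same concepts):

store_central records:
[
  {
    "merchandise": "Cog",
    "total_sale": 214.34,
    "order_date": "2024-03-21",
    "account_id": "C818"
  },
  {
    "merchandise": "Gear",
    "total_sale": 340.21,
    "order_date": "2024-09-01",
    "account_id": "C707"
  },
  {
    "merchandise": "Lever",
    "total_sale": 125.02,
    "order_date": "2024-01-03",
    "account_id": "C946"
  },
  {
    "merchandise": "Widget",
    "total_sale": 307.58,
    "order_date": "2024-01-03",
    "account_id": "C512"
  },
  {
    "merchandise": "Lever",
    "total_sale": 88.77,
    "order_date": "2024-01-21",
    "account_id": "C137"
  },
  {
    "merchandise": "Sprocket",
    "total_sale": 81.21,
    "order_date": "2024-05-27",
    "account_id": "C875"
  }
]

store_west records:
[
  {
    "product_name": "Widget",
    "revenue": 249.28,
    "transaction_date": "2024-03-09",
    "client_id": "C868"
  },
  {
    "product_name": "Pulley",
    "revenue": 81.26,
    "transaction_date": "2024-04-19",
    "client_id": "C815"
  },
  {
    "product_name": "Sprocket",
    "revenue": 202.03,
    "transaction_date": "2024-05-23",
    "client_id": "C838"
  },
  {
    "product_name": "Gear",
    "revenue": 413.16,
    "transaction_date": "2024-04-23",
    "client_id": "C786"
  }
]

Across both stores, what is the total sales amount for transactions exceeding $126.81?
1726.6

Schema mapping: "total_sale" (store_central) = "revenue" (store_west) = sale amount

Sum of sales > $126.81 in store_central: 862.13
Sum of sales > $126.81 in store_west: 864.47

Total: 862.13 + 864.47 = 1726.6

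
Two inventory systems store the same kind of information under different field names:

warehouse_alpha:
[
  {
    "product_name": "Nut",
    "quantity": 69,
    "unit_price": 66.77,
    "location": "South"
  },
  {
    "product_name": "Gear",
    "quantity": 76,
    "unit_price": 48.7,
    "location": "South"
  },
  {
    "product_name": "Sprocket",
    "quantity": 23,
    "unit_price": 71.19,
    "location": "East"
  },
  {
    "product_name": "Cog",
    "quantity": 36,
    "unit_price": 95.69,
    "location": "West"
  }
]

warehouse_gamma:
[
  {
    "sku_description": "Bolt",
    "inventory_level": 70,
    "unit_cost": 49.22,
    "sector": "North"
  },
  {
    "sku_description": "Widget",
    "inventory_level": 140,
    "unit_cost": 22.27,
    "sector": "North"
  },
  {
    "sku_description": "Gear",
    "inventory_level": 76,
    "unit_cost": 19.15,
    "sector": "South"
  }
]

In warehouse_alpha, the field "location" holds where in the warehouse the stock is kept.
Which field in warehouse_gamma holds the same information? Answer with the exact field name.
sector

In warehouse_alpha, "location" holds where in the warehouse the stock is kept.
The fields in warehouse_gamma are: "sku_description", "inventory_level", "unit_cost", "sector".
"sector" is the match: the name refers to the same concept and its values are area labels (e.g. 'North', 'South').
The other fields ("sku_description", "inventory_level", "unit_cost") hold different kinds of data.

So "location" in warehouse_alpha corresponds to "sector" in warehouse_gamma.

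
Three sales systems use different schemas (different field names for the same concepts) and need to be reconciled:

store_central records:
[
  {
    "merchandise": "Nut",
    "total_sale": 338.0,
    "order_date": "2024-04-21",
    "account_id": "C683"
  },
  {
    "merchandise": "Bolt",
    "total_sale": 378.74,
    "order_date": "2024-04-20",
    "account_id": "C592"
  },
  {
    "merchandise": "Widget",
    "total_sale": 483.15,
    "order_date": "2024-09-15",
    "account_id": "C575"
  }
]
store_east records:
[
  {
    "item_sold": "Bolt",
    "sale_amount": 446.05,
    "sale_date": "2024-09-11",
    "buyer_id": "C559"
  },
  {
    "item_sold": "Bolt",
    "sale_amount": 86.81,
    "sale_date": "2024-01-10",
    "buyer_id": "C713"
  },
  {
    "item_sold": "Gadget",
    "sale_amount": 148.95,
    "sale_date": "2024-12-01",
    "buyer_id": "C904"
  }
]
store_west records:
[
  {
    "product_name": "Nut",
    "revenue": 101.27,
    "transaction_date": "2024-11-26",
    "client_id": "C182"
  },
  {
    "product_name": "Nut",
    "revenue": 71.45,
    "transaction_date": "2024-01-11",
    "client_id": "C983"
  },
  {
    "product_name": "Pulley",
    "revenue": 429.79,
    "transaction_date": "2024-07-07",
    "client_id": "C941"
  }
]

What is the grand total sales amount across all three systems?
2484.21

Schema reconciliation - all amount fields map to sale amount:

store_central (total_sale): 1199.89
store_east (sale_amount): 681.81
store_west (revenue): 602.51

Grand total: 2484.21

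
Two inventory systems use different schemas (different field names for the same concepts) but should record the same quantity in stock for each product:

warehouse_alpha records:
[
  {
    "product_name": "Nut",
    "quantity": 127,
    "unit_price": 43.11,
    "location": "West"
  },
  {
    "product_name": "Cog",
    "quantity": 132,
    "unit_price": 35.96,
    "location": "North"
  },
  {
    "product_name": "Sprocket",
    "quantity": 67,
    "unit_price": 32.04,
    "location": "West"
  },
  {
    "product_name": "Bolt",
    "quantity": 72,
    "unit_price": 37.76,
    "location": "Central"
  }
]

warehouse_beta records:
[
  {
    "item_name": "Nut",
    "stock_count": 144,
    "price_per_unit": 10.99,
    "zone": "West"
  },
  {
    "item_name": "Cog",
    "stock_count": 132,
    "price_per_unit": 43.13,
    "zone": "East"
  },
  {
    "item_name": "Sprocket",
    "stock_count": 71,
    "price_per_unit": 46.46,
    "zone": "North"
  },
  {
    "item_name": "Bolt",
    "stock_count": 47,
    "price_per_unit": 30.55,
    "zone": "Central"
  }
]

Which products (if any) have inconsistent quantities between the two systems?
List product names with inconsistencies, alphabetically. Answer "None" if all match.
Bolt, Nut, Sprocket

Schema mappings:
- "product_name" (warehouse_alpha) = "item_name" (warehouse_beta) = product name
- "quantity" (warehouse_alpha) = "stock_count" (warehouse_beta) = quantity

Comparison:
  Nut: 127 vs 144 - MISMATCH
  Cog: 132 vs 132 - MATCH
  Sprocket: 67 vs 71 - MISMATCH
  Bolt: 72 vs 47 - MISMATCH

Products with inconsistencies: Bolt, Nut, Sprocket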